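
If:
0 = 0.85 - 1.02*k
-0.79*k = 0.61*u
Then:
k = 0.83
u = -1.08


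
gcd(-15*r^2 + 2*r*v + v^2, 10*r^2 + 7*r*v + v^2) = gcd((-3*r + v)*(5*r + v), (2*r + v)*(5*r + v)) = 5*r + v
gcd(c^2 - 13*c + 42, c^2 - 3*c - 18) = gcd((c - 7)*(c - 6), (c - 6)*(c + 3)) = c - 6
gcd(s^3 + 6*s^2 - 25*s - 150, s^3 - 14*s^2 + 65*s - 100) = s - 5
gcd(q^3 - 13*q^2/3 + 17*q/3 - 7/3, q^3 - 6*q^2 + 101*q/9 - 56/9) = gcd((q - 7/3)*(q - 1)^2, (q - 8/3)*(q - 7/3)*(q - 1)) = q^2 - 10*q/3 + 7/3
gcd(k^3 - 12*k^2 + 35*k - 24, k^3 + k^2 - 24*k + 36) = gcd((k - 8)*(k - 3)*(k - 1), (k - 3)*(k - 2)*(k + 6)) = k - 3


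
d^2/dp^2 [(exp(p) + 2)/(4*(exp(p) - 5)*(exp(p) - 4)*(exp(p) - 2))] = (4*exp(6*p) - 15*exp(5*p) - 273*exp(4*p) + 2058*exp(3*p) - 4428*exp(2*p) + 888*exp(p) + 4640)*exp(p)/(4*(exp(9*p) - 33*exp(8*p) + 477*exp(7*p) - 3959*exp(6*p) + 20766*exp(5*p) - 71292*exp(4*p) + 159992*exp(3*p) - 226080*exp(2*p) + 182400*exp(p) - 64000))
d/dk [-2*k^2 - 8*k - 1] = -4*k - 8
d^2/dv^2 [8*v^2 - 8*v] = 16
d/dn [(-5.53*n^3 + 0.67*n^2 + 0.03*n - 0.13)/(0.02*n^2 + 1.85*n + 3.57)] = (-0.1106*n^4 - 20.461*n^3 - 57.9874*n^2 + 4.789*n + 0.3476)/(0.0004*n^4 + 0.074*n^3 + 3.5653*n^2 + 13.209*n + 12.7449)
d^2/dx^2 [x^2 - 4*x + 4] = 2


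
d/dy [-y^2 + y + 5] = 1 - 2*y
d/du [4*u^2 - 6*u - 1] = 8*u - 6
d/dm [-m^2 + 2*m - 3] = 2 - 2*m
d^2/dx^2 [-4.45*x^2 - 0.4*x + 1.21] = -8.90000000000000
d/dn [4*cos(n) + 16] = -4*sin(n)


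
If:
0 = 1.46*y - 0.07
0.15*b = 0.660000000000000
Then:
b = 4.40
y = 0.05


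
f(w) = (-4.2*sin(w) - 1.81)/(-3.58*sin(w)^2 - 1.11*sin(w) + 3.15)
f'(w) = (7.16*sin(w)*cos(w) + 1.11*cos(w))*(-4.2*sin(w) - 1.81)/(-3.58*sin(w)^2 - 1.11*sin(w) + 3.15)^2 - 4.2*cos(w)/(-3.58*sin(w)^2 - 1.11*sin(w) + 3.15)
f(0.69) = -4.52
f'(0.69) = -23.14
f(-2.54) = 0.22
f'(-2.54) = 1.51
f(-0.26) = -0.23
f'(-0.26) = -1.22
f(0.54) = -2.43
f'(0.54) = -8.32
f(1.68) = 4.01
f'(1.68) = 2.11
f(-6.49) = -0.29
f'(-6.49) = -1.24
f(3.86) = 0.41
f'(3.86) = 1.83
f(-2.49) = 0.29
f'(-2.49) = 1.63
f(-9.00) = -0.03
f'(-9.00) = 1.26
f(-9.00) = -0.03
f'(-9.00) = 1.26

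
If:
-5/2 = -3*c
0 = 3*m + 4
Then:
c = 5/6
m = -4/3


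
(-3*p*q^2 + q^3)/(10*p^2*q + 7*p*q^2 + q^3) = q*(-3*p + q)/(10*p^2 + 7*p*q + q^2)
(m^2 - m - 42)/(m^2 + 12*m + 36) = (m - 7)/(m + 6)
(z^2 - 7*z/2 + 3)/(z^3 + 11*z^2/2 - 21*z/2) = (z - 2)/(z*(z + 7))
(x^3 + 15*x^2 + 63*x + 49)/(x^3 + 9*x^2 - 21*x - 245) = (x + 1)/(x - 5)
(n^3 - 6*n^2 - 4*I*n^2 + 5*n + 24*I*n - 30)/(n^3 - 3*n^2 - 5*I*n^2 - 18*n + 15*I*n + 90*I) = (n + I)/(n + 3)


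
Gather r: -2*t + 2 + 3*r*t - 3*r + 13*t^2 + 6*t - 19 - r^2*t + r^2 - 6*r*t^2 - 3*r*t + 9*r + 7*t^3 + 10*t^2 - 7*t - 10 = r^2*(1 - t) + r*(6 - 6*t^2) + 7*t^3 + 23*t^2 - 3*t - 27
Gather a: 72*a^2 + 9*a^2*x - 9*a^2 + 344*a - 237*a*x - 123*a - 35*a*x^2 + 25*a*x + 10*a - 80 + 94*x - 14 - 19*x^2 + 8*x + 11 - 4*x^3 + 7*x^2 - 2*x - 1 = a^2*(9*x + 63) + a*(-35*x^2 - 212*x + 231) - 4*x^3 - 12*x^2 + 100*x - 84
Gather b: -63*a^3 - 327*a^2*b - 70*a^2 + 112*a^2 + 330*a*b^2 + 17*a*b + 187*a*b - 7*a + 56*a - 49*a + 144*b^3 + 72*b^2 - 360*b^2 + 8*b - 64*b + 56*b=-63*a^3 + 42*a^2 + 144*b^3 + b^2*(330*a - 288) + b*(-327*a^2 + 204*a)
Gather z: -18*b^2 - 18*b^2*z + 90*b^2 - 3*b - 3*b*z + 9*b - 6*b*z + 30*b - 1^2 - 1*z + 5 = 72*b^2 + 36*b + z*(-18*b^2 - 9*b - 1) + 4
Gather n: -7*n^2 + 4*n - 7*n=-7*n^2 - 3*n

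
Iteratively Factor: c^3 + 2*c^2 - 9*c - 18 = (c + 2)*(c^2 - 9) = (c + 2)*(c + 3)*(c - 3)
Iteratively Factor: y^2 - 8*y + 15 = (y - 5)*(y - 3)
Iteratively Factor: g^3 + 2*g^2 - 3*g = (g)*(g^2 + 2*g - 3) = g*(g + 3)*(g - 1)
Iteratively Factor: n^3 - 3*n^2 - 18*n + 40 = (n - 2)*(n^2 - n - 20) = (n - 2)*(n + 4)*(n - 5)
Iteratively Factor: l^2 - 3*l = (l - 3)*(l)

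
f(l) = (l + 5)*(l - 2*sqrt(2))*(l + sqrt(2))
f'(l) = (l + 5)*(l - 2*sqrt(2)) + (l + 5)*(l + sqrt(2)) + (l - 2*sqrt(2))*(l + sqrt(2)) = 3*l^2 - 2*sqrt(2)*l + 10*l - 5*sqrt(2) - 4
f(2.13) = -17.65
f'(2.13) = 17.82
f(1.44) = -25.52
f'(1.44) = 5.48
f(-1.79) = 5.57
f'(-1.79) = -14.30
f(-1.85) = 6.42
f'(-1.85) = -14.07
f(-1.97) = 8.08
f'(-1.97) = -13.56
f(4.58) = 100.58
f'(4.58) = 84.70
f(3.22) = 14.92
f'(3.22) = 43.13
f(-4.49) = 11.48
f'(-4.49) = 17.21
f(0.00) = -20.00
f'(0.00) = -11.07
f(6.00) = 258.66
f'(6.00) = 139.96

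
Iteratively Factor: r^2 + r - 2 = (r + 2)*(r - 1)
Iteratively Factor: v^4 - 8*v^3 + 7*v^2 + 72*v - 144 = (v - 3)*(v^3 - 5*v^2 - 8*v + 48) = (v - 4)*(v - 3)*(v^2 - v - 12) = (v - 4)^2*(v - 3)*(v + 3)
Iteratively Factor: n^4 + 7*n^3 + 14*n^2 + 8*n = (n + 1)*(n^3 + 6*n^2 + 8*n) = n*(n + 1)*(n^2 + 6*n + 8) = n*(n + 1)*(n + 4)*(n + 2)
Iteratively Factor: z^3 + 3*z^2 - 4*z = (z + 4)*(z^2 - z) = z*(z + 4)*(z - 1)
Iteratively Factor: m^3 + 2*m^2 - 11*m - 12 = (m + 1)*(m^2 + m - 12) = (m + 1)*(m + 4)*(m - 3)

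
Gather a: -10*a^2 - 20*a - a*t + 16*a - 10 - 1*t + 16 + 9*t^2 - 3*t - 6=-10*a^2 + a*(-t - 4) + 9*t^2 - 4*t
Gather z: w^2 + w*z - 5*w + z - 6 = w^2 - 5*w + z*(w + 1) - 6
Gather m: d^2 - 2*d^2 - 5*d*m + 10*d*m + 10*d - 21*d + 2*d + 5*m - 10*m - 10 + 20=-d^2 - 9*d + m*(5*d - 5) + 10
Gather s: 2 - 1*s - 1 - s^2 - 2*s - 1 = -s^2 - 3*s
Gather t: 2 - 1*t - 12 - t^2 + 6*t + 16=-t^2 + 5*t + 6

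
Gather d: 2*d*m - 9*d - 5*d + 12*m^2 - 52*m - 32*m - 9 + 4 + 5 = d*(2*m - 14) + 12*m^2 - 84*m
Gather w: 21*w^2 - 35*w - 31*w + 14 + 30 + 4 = 21*w^2 - 66*w + 48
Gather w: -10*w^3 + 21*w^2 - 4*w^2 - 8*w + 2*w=-10*w^3 + 17*w^2 - 6*w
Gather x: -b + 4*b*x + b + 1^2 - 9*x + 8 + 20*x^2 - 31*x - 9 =20*x^2 + x*(4*b - 40)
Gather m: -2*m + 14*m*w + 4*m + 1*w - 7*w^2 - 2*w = m*(14*w + 2) - 7*w^2 - w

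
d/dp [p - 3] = 1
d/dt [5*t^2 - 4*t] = 10*t - 4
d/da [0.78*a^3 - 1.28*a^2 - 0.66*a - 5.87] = 2.34*a^2 - 2.56*a - 0.66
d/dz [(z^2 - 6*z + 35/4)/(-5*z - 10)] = (-4*z^2 - 16*z + 83)/(20*(z^2 + 4*z + 4))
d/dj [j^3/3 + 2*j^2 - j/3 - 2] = j^2 + 4*j - 1/3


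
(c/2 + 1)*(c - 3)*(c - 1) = c^3/2 - c^2 - 5*c/2 + 3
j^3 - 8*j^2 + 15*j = j*(j - 5)*(j - 3)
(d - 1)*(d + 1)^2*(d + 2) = d^4 + 3*d^3 + d^2 - 3*d - 2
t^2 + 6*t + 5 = (t + 1)*(t + 5)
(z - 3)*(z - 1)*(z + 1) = z^3 - 3*z^2 - z + 3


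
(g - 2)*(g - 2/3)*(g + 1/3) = g^3 - 7*g^2/3 + 4*g/9 + 4/9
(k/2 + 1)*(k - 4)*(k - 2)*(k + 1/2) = k^4/2 - 7*k^3/4 - 3*k^2 + 7*k + 4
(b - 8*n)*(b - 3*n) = b^2 - 11*b*n + 24*n^2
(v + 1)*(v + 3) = v^2 + 4*v + 3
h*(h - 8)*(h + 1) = h^3 - 7*h^2 - 8*h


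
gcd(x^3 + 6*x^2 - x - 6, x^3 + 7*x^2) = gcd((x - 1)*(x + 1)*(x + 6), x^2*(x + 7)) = 1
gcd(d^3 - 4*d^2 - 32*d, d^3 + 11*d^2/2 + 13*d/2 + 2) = d + 4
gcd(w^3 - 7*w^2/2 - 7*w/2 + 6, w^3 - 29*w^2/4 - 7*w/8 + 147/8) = w + 3/2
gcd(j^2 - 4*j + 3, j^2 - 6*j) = 1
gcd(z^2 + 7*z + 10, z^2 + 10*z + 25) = z + 5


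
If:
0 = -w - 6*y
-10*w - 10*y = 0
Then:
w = 0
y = 0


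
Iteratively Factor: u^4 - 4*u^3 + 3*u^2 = (u - 3)*(u^3 - u^2) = (u - 3)*(u - 1)*(u^2) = u*(u - 3)*(u - 1)*(u)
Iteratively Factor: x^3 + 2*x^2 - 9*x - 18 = (x + 3)*(x^2 - x - 6) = (x - 3)*(x + 3)*(x + 2)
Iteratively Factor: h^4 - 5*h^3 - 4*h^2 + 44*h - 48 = (h - 4)*(h^3 - h^2 - 8*h + 12) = (h - 4)*(h - 2)*(h^2 + h - 6) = (h - 4)*(h - 2)*(h + 3)*(h - 2)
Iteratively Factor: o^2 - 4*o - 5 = (o - 5)*(o + 1)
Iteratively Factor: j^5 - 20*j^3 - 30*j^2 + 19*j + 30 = (j + 3)*(j^4 - 3*j^3 - 11*j^2 + 3*j + 10) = (j - 5)*(j + 3)*(j^3 + 2*j^2 - j - 2) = (j - 5)*(j - 1)*(j + 3)*(j^2 + 3*j + 2) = (j - 5)*(j - 1)*(j + 2)*(j + 3)*(j + 1)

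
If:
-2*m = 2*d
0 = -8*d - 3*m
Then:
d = 0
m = 0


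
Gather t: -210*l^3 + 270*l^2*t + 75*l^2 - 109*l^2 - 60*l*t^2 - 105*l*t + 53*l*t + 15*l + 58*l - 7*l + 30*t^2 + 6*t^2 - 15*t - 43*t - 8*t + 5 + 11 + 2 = -210*l^3 - 34*l^2 + 66*l + t^2*(36 - 60*l) + t*(270*l^2 - 52*l - 66) + 18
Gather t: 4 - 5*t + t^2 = t^2 - 5*t + 4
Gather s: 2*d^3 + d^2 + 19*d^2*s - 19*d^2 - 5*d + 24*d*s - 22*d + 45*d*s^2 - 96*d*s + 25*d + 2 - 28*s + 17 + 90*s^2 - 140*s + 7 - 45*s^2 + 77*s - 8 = 2*d^3 - 18*d^2 - 2*d + s^2*(45*d + 45) + s*(19*d^2 - 72*d - 91) + 18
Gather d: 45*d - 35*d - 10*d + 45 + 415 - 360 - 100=0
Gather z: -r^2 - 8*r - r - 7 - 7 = -r^2 - 9*r - 14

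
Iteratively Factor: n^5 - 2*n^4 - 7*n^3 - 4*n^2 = (n + 1)*(n^4 - 3*n^3 - 4*n^2) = (n - 4)*(n + 1)*(n^3 + n^2) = n*(n - 4)*(n + 1)*(n^2 + n) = n*(n - 4)*(n + 1)^2*(n)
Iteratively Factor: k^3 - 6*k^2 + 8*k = (k - 4)*(k^2 - 2*k) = k*(k - 4)*(k - 2)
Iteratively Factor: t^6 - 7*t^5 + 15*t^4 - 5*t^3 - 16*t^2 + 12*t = (t - 2)*(t^5 - 5*t^4 + 5*t^3 + 5*t^2 - 6*t) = t*(t - 2)*(t^4 - 5*t^3 + 5*t^2 + 5*t - 6) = t*(t - 2)^2*(t^3 - 3*t^2 - t + 3) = t*(t - 2)^2*(t + 1)*(t^2 - 4*t + 3) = t*(t - 2)^2*(t - 1)*(t + 1)*(t - 3)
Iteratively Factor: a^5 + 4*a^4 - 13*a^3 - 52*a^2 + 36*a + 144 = (a + 2)*(a^4 + 2*a^3 - 17*a^2 - 18*a + 72) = (a - 3)*(a + 2)*(a^3 + 5*a^2 - 2*a - 24) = (a - 3)*(a - 2)*(a + 2)*(a^2 + 7*a + 12) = (a - 3)*(a - 2)*(a + 2)*(a + 4)*(a + 3)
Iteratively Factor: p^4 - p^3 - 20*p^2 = (p + 4)*(p^3 - 5*p^2) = (p - 5)*(p + 4)*(p^2) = p*(p - 5)*(p + 4)*(p)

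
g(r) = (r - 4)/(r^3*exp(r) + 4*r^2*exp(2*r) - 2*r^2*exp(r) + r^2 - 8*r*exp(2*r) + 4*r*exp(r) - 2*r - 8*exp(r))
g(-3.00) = -0.59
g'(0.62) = -0.28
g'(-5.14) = -0.07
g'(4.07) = 0.00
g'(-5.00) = -0.07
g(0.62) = 0.14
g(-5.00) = -0.27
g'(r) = (r - 4)*(-r^3*exp(r) - 8*r^2*exp(2*r) - r^2*exp(r) + 8*r*exp(2*r) - 2*r + 8*exp(2*r) + 4*exp(r) + 2)/(r^3*exp(r) + 4*r^2*exp(2*r) - 2*r^2*exp(r) + r^2 - 8*r*exp(2*r) + 4*r*exp(r) - 2*r - 8*exp(r))^2 + 1/(r^3*exp(r) + 4*r^2*exp(2*r) - 2*r^2*exp(r) + r^2 - 8*r*exp(2*r) + 4*r*exp(r) - 2*r - 8*exp(r)) = (r^3*exp(r) + 4*r^2*exp(2*r) - 2*r^2*exp(r) + r^2 - 8*r*exp(2*r) + 4*r*exp(r) - 2*r - (r - 4)*(r^3*exp(r) + 8*r^2*exp(2*r) + r^2*exp(r) - 8*r*exp(2*r) + 2*r - 8*exp(2*r) - 4*exp(r) - 2) - 8*exp(r))/(r^3*exp(r) + 4*r^2*exp(2*r) - 2*r^2*exp(r) + r^2 - 8*r*exp(2*r) + 4*r*exp(r) - 2*r - 8*exp(r))^2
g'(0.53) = -0.35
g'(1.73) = 0.03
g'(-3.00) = -0.35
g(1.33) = 0.04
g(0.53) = 0.17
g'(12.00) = 0.00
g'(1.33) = -0.05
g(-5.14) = -0.26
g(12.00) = 0.00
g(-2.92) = -0.62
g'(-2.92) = -0.39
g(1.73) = 0.03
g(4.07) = 0.00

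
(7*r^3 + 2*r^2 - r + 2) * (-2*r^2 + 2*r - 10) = -14*r^5 + 10*r^4 - 64*r^3 - 26*r^2 + 14*r - 20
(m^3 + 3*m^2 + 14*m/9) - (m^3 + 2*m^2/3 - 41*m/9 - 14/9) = 7*m^2/3 + 55*m/9 + 14/9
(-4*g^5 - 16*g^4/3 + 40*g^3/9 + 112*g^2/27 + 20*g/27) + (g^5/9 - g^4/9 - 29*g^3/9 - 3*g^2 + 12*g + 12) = -35*g^5/9 - 49*g^4/9 + 11*g^3/9 + 31*g^2/27 + 344*g/27 + 12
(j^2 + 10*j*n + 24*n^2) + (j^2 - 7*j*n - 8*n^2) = 2*j^2 + 3*j*n + 16*n^2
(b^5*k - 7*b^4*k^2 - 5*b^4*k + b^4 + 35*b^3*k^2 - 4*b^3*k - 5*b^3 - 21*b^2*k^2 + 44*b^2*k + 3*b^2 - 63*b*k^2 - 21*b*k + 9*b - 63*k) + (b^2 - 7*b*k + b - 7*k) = b^5*k - 7*b^4*k^2 - 5*b^4*k + b^4 + 35*b^3*k^2 - 4*b^3*k - 5*b^3 - 21*b^2*k^2 + 44*b^2*k + 4*b^2 - 63*b*k^2 - 28*b*k + 10*b - 70*k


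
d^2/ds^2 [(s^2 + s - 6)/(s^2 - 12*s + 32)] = 2*(13*s^3 - 114*s^2 + 120*s + 736)/(s^6 - 36*s^5 + 528*s^4 - 4032*s^3 + 16896*s^2 - 36864*s + 32768)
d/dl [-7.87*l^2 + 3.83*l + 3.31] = 3.83 - 15.74*l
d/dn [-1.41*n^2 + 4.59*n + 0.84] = 4.59 - 2.82*n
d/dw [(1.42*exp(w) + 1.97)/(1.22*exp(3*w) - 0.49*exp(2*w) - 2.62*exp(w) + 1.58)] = (-3.4648*exp(3*w) - 6.5144*exp(2*w) + 1.9306*exp(w) + 7.405)*exp(w)/(1.4884*exp(6*w) - 1.1956*exp(5*w) - 6.1527*exp(4*w) + 6.4228*exp(3*w) + 5.316*exp(2*w) - 8.2792*exp(w) + 2.4964)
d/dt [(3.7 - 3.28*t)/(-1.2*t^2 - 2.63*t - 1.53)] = (-3.936*t^2 + 8.88*t + 14.7494)/(1.44*t^4 + 6.312*t^3 + 10.5889*t^2 + 8.0478*t + 2.3409)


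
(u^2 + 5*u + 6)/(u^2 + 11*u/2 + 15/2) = 2*(u + 2)/(2*u + 5)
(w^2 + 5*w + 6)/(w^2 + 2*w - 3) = (w + 2)/(w - 1)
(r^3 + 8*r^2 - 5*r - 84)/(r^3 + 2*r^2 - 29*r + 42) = (r + 4)/(r - 2)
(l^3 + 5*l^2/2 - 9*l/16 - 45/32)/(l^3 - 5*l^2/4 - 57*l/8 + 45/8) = (l + 3/4)/(l - 3)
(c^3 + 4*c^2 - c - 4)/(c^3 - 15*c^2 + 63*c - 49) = (c^2 + 5*c + 4)/(c^2 - 14*c + 49)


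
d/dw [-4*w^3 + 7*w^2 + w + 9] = -12*w^2 + 14*w + 1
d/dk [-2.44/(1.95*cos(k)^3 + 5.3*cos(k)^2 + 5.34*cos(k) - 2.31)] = (14.274*sin(k)^2 - 25.864*cos(k) - 27.3036)*sin(k)/(1.95*cos(k)^3 + 5.3*cos(k)^2 + 5.34*cos(k) - 2.31)^2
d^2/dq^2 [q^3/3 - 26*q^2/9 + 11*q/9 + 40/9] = 2*q - 52/9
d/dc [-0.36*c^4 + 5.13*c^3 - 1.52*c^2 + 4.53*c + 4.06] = -1.44*c^3 + 15.39*c^2 - 3.04*c + 4.53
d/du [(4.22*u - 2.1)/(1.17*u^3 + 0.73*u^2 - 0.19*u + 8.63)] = (-9.8748*u^3 + 4.2904*u^2 + 3.066*u + 36.0196)/(1.3689*u^6 + 1.7082*u^5 + 0.0882999999999999*u^4 + 19.9168*u^3 + 12.6359*u^2 - 3.2794*u + 74.4769)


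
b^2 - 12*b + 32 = (b - 8)*(b - 4)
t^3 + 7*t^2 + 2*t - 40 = (t - 2)*(t + 4)*(t + 5)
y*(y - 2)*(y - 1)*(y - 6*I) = y^4 - 3*y^3 - 6*I*y^3 + 2*y^2 + 18*I*y^2 - 12*I*y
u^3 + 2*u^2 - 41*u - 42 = (u - 6)*(u + 1)*(u + 7)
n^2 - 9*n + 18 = (n - 6)*(n - 3)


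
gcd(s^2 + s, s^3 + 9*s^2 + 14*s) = s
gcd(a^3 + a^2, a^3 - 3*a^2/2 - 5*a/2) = a^2 + a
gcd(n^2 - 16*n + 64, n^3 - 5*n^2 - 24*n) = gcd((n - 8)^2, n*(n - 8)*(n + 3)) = n - 8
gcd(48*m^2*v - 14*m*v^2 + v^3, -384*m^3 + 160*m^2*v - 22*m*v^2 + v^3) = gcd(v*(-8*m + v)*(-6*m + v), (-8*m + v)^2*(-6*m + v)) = 48*m^2 - 14*m*v + v^2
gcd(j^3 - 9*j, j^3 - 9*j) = j^3 - 9*j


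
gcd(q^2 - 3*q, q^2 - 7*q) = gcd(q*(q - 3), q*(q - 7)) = q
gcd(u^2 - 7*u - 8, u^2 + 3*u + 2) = u + 1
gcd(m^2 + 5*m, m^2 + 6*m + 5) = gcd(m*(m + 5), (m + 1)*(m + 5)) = m + 5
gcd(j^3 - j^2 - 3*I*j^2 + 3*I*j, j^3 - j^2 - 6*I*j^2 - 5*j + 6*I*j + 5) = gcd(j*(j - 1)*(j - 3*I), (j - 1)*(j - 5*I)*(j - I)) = j - 1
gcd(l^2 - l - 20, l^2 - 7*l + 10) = l - 5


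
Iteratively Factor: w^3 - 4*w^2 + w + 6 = (w - 2)*(w^2 - 2*w - 3) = (w - 3)*(w - 2)*(w + 1)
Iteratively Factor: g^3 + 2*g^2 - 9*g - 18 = (g + 3)*(g^2 - g - 6) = (g + 2)*(g + 3)*(g - 3)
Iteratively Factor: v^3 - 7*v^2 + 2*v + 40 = (v - 5)*(v^2 - 2*v - 8) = (v - 5)*(v - 4)*(v + 2)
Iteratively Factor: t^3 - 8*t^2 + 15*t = (t)*(t^2 - 8*t + 15) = t*(t - 5)*(t - 3)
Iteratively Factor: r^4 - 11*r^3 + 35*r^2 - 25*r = (r)*(r^3 - 11*r^2 + 35*r - 25) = r*(r - 5)*(r^2 - 6*r + 5) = r*(r - 5)^2*(r - 1)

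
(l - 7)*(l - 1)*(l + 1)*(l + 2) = l^4 - 5*l^3 - 15*l^2 + 5*l + 14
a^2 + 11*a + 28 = (a + 4)*(a + 7)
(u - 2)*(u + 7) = u^2 + 5*u - 14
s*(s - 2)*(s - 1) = s^3 - 3*s^2 + 2*s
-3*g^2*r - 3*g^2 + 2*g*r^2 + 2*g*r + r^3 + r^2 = (-g + r)*(3*g + r)*(r + 1)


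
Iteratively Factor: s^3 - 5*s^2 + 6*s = (s - 2)*(s^2 - 3*s) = (s - 3)*(s - 2)*(s)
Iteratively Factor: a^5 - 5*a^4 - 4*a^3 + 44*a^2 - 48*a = (a)*(a^4 - 5*a^3 - 4*a^2 + 44*a - 48) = a*(a - 2)*(a^3 - 3*a^2 - 10*a + 24) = a*(a - 2)*(a + 3)*(a^2 - 6*a + 8) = a*(a - 2)^2*(a + 3)*(a - 4)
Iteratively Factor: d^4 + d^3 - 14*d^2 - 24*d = (d - 4)*(d^3 + 5*d^2 + 6*d) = d*(d - 4)*(d^2 + 5*d + 6) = d*(d - 4)*(d + 2)*(d + 3)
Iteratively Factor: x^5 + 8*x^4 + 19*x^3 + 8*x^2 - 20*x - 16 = (x + 1)*(x^4 + 7*x^3 + 12*x^2 - 4*x - 16) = (x - 1)*(x + 1)*(x^3 + 8*x^2 + 20*x + 16) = (x - 1)*(x + 1)*(x + 2)*(x^2 + 6*x + 8) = (x - 1)*(x + 1)*(x + 2)*(x + 4)*(x + 2)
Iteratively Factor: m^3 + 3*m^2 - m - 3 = (m + 3)*(m^2 - 1) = (m + 1)*(m + 3)*(m - 1)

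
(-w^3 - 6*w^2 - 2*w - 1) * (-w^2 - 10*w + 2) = w^5 + 16*w^4 + 60*w^3 + 9*w^2 + 6*w - 2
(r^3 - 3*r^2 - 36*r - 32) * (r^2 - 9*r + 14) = r^5 - 12*r^4 + 5*r^3 + 250*r^2 - 216*r - 448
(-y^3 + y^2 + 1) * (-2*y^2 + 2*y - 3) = 2*y^5 - 4*y^4 + 5*y^3 - 5*y^2 + 2*y - 3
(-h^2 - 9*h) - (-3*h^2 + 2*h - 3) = 2*h^2 - 11*h + 3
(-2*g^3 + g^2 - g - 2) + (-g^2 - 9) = -2*g^3 - g - 11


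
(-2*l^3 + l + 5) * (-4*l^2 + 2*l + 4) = 8*l^5 - 4*l^4 - 12*l^3 - 18*l^2 + 14*l + 20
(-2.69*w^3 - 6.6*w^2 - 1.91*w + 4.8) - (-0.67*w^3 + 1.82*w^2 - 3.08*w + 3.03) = -2.02*w^3 - 8.42*w^2 + 1.17*w + 1.77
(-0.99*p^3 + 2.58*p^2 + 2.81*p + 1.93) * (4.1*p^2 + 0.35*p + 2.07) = -4.059*p^5 + 10.2315*p^4 + 10.3747*p^3 + 14.2371*p^2 + 6.4922*p + 3.9951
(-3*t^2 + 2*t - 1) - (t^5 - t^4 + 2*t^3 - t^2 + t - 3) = -t^5 + t^4 - 2*t^3 - 2*t^2 + t + 2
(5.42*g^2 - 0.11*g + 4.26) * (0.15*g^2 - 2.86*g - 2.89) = 0.813*g^4 - 15.5177*g^3 - 14.7102*g^2 - 11.8657*g - 12.3114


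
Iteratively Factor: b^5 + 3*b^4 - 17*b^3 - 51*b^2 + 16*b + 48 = (b - 4)*(b^4 + 7*b^3 + 11*b^2 - 7*b - 12) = (b - 4)*(b + 1)*(b^3 + 6*b^2 + 5*b - 12) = (b - 4)*(b + 1)*(b + 3)*(b^2 + 3*b - 4) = (b - 4)*(b - 1)*(b + 1)*(b + 3)*(b + 4)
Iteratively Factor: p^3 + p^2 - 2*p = (p - 1)*(p^2 + 2*p) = p*(p - 1)*(p + 2)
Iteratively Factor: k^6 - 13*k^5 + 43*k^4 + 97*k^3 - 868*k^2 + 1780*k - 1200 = (k - 5)*(k^5 - 8*k^4 + 3*k^3 + 112*k^2 - 308*k + 240) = (k - 5)*(k - 2)*(k^4 - 6*k^3 - 9*k^2 + 94*k - 120) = (k - 5)*(k - 3)*(k - 2)*(k^3 - 3*k^2 - 18*k + 40) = (k - 5)^2*(k - 3)*(k - 2)*(k^2 + 2*k - 8) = (k - 5)^2*(k - 3)*(k - 2)^2*(k + 4)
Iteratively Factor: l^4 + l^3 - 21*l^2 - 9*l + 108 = (l + 4)*(l^3 - 3*l^2 - 9*l + 27) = (l - 3)*(l + 4)*(l^2 - 9) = (l - 3)^2*(l + 4)*(l + 3)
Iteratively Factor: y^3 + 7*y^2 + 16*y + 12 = (y + 3)*(y^2 + 4*y + 4) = (y + 2)*(y + 3)*(y + 2)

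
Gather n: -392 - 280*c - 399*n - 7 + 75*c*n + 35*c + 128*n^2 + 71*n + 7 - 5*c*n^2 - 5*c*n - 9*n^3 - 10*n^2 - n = -245*c - 9*n^3 + n^2*(118 - 5*c) + n*(70*c - 329) - 392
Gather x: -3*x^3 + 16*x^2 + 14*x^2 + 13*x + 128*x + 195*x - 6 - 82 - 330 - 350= -3*x^3 + 30*x^2 + 336*x - 768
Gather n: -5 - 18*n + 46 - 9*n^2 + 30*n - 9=-9*n^2 + 12*n + 32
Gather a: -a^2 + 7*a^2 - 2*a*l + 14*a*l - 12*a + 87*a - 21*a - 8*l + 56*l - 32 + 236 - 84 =6*a^2 + a*(12*l + 54) + 48*l + 120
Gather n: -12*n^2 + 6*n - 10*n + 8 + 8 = -12*n^2 - 4*n + 16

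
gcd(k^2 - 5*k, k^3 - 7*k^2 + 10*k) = k^2 - 5*k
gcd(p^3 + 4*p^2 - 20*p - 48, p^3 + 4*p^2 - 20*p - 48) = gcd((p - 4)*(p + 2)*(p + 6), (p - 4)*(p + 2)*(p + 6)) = p^3 + 4*p^2 - 20*p - 48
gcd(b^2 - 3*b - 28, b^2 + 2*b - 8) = b + 4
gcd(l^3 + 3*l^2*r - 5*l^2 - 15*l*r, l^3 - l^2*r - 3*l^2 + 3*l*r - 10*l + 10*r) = l - 5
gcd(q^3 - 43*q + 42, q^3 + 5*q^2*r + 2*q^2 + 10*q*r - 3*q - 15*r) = q - 1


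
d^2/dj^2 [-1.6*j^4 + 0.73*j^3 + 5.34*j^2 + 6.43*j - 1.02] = -19.2*j^2 + 4.38*j + 10.68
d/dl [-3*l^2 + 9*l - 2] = 9 - 6*l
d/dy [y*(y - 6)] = 2*y - 6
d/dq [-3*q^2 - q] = -6*q - 1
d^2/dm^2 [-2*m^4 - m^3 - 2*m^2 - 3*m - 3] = -24*m^2 - 6*m - 4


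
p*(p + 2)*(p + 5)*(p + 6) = p^4 + 13*p^3 + 52*p^2 + 60*p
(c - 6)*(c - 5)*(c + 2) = c^3 - 9*c^2 + 8*c + 60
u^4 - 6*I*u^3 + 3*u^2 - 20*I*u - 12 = (u - 6*I)*(u - I)^2*(u + 2*I)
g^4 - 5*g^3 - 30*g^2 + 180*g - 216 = (g - 6)*(g - 3)*(g - 2)*(g + 6)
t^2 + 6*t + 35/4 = (t + 5/2)*(t + 7/2)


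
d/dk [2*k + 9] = 2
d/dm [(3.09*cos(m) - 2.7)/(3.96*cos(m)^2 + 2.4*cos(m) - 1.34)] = (12.2364*cos(m)^2 - 21.384*cos(m) - 2.3394)*sin(m)/(15.6816*cos(m)^4 + 19.008*cos(m)^3 - 4.8528*cos(m)^2 - 6.432*cos(m) + 1.7956)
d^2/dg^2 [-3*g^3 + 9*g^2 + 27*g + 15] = 18 - 18*g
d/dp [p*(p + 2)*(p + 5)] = 3*p^2 + 14*p + 10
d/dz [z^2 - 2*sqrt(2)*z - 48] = 2*z - 2*sqrt(2)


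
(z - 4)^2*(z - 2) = z^3 - 10*z^2 + 32*z - 32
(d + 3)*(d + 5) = d^2 + 8*d + 15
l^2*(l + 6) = l^3 + 6*l^2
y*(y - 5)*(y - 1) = y^3 - 6*y^2 + 5*y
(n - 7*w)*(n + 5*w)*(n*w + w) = n^3*w - 2*n^2*w^2 + n^2*w - 35*n*w^3 - 2*n*w^2 - 35*w^3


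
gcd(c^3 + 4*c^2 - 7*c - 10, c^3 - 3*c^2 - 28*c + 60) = c^2 + 3*c - 10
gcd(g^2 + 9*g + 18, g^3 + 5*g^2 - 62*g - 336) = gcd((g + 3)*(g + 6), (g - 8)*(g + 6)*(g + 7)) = g + 6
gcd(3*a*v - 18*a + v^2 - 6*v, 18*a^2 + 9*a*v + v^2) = 3*a + v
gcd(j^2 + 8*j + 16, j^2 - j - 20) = j + 4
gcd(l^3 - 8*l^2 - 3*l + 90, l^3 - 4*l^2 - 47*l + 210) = l^2 - 11*l + 30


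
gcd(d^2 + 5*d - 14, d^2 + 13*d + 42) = d + 7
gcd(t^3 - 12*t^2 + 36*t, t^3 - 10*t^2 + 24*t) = t^2 - 6*t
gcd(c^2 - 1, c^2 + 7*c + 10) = 1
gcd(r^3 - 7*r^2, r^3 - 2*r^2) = r^2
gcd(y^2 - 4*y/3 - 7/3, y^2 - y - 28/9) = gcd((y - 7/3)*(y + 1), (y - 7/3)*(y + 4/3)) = y - 7/3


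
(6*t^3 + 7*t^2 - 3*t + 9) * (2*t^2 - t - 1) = 12*t^5 + 8*t^4 - 19*t^3 + 14*t^2 - 6*t - 9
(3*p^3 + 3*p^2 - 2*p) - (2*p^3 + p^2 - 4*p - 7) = p^3 + 2*p^2 + 2*p + 7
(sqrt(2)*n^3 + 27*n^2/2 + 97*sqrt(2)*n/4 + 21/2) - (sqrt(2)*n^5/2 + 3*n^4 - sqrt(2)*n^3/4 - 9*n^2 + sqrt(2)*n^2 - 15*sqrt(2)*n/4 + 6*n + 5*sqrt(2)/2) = -sqrt(2)*n^5/2 - 3*n^4 + 5*sqrt(2)*n^3/4 - sqrt(2)*n^2 + 45*n^2/2 - 6*n + 28*sqrt(2)*n - 5*sqrt(2)/2 + 21/2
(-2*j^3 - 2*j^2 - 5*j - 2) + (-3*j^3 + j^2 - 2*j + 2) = -5*j^3 - j^2 - 7*j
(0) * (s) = 0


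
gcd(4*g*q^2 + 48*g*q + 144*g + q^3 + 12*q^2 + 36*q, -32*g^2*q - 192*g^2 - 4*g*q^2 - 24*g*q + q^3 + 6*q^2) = 4*g*q + 24*g + q^2 + 6*q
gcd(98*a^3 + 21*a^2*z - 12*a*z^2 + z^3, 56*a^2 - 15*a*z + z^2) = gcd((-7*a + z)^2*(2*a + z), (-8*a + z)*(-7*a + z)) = -7*a + z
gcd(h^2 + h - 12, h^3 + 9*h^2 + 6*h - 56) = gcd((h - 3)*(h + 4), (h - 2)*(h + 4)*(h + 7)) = h + 4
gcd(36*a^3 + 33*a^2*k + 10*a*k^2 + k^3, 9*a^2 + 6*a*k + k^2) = 9*a^2 + 6*a*k + k^2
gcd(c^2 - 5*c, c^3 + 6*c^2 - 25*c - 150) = c - 5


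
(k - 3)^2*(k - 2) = k^3 - 8*k^2 + 21*k - 18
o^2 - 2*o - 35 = (o - 7)*(o + 5)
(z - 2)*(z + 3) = z^2 + z - 6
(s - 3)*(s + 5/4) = s^2 - 7*s/4 - 15/4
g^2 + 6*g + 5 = (g + 1)*(g + 5)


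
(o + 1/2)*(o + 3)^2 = o^3 + 13*o^2/2 + 12*o + 9/2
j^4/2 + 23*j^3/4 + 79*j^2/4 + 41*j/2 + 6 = (j/2 + 1/2)*(j + 1/2)*(j + 4)*(j + 6)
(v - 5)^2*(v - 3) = v^3 - 13*v^2 + 55*v - 75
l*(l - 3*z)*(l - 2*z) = l^3 - 5*l^2*z + 6*l*z^2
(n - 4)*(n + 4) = n^2 - 16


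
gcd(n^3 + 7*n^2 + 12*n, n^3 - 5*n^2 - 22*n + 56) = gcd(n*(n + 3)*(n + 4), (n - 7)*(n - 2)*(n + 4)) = n + 4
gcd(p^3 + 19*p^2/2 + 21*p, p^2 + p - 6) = 1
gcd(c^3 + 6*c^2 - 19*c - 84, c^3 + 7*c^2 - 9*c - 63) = c^2 + 10*c + 21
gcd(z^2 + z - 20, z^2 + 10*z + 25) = z + 5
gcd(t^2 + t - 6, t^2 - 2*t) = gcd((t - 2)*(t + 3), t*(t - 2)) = t - 2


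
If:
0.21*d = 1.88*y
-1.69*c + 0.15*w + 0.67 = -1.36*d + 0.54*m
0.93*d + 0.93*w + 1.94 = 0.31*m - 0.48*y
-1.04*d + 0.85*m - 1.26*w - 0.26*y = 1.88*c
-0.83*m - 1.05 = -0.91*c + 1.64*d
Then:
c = 1.17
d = 0.75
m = -1.46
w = -3.37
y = 0.08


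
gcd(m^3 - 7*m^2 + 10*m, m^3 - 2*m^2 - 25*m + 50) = m^2 - 7*m + 10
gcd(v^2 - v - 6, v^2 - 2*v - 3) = v - 3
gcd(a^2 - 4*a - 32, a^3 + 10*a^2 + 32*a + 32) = a + 4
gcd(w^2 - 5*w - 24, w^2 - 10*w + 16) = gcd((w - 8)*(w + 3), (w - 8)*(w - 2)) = w - 8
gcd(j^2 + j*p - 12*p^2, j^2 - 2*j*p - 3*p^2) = -j + 3*p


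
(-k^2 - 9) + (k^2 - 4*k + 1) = -4*k - 8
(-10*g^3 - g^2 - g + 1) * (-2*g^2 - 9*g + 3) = 20*g^5 + 92*g^4 - 19*g^3 + 4*g^2 - 12*g + 3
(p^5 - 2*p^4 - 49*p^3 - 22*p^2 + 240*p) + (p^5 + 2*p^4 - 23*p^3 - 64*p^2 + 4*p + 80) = 2*p^5 - 72*p^3 - 86*p^2 + 244*p + 80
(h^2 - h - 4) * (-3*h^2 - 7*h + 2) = -3*h^4 - 4*h^3 + 21*h^2 + 26*h - 8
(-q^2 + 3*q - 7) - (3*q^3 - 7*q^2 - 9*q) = -3*q^3 + 6*q^2 + 12*q - 7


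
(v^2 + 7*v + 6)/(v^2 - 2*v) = (v^2 + 7*v + 6)/(v*(v - 2))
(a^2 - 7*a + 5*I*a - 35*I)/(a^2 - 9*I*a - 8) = (a^2 + a*(-7 + 5*I) - 35*I)/(a^2 - 9*I*a - 8)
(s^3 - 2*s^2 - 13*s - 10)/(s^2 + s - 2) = (s^2 - 4*s - 5)/(s - 1)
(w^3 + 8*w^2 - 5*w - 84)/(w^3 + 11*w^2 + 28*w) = (w - 3)/w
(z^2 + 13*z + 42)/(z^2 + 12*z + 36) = (z + 7)/(z + 6)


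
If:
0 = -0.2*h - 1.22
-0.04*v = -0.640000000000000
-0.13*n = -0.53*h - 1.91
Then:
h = -6.10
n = -10.18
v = 16.00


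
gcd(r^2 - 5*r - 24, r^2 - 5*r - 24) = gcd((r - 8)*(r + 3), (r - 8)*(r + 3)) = r^2 - 5*r - 24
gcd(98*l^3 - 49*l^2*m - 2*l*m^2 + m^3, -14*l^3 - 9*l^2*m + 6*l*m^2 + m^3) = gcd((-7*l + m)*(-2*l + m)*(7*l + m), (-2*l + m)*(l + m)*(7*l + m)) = 14*l^2 - 5*l*m - m^2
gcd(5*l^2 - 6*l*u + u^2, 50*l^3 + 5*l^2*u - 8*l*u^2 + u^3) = -5*l + u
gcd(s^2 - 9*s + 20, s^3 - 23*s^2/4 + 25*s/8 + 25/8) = s - 5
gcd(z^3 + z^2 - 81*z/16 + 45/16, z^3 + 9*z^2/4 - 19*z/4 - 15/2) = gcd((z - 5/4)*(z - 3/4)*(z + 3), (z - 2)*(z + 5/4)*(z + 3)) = z + 3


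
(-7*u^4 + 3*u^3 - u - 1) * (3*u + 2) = -21*u^5 - 5*u^4 + 6*u^3 - 3*u^2 - 5*u - 2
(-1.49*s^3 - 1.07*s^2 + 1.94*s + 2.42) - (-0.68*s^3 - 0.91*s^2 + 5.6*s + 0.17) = -0.81*s^3 - 0.16*s^2 - 3.66*s + 2.25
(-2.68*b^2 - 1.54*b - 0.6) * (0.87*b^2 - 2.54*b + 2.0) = -2.3316*b^4 + 5.4674*b^3 - 1.9704*b^2 - 1.556*b - 1.2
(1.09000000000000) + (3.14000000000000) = 4.23000000000000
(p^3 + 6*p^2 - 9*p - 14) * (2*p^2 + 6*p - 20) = 2*p^5 + 18*p^4 - 2*p^3 - 202*p^2 + 96*p + 280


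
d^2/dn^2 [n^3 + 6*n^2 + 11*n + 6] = 6*n + 12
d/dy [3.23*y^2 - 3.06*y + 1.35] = 6.46*y - 3.06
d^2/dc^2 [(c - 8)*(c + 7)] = 2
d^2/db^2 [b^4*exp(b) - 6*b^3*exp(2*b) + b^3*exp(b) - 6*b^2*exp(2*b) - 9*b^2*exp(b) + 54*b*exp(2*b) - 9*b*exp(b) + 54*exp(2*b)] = (b^4 - 24*b^3*exp(b) + 9*b^3 - 96*b^2*exp(b) + 9*b^2 + 132*b*exp(b) - 39*b + 420*exp(b) - 36)*exp(b)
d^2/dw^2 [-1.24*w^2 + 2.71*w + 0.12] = -2.48000000000000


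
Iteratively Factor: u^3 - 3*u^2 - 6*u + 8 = (u - 4)*(u^2 + u - 2) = (u - 4)*(u + 2)*(u - 1)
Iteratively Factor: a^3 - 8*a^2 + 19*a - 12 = (a - 1)*(a^2 - 7*a + 12) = (a - 4)*(a - 1)*(a - 3)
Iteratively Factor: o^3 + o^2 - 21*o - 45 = (o + 3)*(o^2 - 2*o - 15) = (o + 3)^2*(o - 5)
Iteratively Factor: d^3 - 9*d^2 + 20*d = (d - 4)*(d^2 - 5*d) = d*(d - 4)*(d - 5)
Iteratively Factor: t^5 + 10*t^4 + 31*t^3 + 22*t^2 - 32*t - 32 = (t - 1)*(t^4 + 11*t^3 + 42*t^2 + 64*t + 32) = (t - 1)*(t + 2)*(t^3 + 9*t^2 + 24*t + 16) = (t - 1)*(t + 1)*(t + 2)*(t^2 + 8*t + 16) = (t - 1)*(t + 1)*(t + 2)*(t + 4)*(t + 4)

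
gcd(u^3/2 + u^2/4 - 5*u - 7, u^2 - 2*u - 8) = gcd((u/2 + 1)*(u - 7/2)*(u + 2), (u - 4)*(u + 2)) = u + 2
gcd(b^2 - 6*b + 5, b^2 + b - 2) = b - 1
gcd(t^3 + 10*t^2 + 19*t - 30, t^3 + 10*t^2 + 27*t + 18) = t + 6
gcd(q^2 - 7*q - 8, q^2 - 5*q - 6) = q + 1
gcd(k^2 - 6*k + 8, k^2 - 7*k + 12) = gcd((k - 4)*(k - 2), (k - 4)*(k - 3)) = k - 4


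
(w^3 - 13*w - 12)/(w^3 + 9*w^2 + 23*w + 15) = (w - 4)/(w + 5)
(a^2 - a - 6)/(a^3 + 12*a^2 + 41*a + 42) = (a - 3)/(a^2 + 10*a + 21)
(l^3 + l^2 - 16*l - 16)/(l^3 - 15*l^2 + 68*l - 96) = (l^2 + 5*l + 4)/(l^2 - 11*l + 24)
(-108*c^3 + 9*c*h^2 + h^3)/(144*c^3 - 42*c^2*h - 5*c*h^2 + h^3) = (-6*c - h)/(8*c - h)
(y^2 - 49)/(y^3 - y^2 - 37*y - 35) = (y + 7)/(y^2 + 6*y + 5)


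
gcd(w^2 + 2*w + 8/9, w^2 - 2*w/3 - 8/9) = w + 2/3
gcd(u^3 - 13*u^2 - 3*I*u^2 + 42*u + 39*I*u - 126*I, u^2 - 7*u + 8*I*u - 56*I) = u - 7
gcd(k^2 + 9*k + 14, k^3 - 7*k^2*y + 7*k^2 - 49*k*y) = k + 7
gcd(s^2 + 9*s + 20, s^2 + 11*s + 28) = s + 4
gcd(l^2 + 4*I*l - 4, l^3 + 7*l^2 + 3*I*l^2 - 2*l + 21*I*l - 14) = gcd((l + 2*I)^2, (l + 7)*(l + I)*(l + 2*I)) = l + 2*I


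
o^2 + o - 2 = (o - 1)*(o + 2)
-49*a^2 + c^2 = (-7*a + c)*(7*a + c)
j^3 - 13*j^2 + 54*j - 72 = (j - 6)*(j - 4)*(j - 3)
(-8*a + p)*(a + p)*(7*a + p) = -56*a^3 - 57*a^2*p + p^3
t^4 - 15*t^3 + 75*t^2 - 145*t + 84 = (t - 7)*(t - 4)*(t - 3)*(t - 1)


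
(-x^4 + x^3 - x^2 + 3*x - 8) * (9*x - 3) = -9*x^5 + 12*x^4 - 12*x^3 + 30*x^2 - 81*x + 24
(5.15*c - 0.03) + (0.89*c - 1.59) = 6.04*c - 1.62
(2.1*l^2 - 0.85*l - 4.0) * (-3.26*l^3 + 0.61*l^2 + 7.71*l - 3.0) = -6.846*l^5 + 4.052*l^4 + 28.7125*l^3 - 15.2935*l^2 - 28.29*l + 12.0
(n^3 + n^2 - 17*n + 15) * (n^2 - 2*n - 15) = n^5 - n^4 - 34*n^3 + 34*n^2 + 225*n - 225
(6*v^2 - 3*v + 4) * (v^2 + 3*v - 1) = 6*v^4 + 15*v^3 - 11*v^2 + 15*v - 4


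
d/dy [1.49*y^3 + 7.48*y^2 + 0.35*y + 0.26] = 4.47*y^2 + 14.96*y + 0.35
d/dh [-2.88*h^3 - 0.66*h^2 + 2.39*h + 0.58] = -8.64*h^2 - 1.32*h + 2.39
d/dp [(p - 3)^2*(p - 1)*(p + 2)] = 4*p^3 - 15*p^2 + 2*p + 21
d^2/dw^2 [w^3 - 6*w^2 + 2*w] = 6*w - 12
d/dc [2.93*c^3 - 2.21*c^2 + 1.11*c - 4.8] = 8.79*c^2 - 4.42*c + 1.11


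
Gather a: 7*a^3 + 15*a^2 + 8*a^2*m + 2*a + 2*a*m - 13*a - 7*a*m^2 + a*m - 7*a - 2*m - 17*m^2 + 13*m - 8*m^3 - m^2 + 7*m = 7*a^3 + a^2*(8*m + 15) + a*(-7*m^2 + 3*m - 18) - 8*m^3 - 18*m^2 + 18*m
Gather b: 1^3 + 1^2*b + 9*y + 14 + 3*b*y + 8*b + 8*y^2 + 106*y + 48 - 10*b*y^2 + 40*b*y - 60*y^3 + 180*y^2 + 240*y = b*(-10*y^2 + 43*y + 9) - 60*y^3 + 188*y^2 + 355*y + 63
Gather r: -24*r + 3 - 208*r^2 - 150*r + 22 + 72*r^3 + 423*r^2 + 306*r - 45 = 72*r^3 + 215*r^2 + 132*r - 20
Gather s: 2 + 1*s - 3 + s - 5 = 2*s - 6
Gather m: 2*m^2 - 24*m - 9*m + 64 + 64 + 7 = 2*m^2 - 33*m + 135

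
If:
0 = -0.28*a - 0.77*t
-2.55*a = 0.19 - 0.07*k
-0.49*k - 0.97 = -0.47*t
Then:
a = -0.13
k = -1.94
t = 0.05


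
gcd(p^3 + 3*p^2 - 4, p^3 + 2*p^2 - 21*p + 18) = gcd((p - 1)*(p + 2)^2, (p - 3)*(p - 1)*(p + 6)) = p - 1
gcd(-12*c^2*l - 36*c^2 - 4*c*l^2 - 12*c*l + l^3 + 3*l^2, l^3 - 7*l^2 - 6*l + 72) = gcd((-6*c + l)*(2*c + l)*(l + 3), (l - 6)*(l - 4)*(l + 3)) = l + 3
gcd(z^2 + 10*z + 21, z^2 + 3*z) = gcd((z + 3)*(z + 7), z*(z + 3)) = z + 3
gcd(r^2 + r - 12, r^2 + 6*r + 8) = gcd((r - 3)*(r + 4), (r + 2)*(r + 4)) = r + 4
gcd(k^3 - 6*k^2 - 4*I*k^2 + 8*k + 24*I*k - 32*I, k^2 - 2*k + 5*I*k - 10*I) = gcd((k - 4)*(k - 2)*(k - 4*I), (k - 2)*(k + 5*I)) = k - 2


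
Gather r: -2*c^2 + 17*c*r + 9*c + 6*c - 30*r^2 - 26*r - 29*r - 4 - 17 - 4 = -2*c^2 + 15*c - 30*r^2 + r*(17*c - 55) - 25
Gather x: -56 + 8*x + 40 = 8*x - 16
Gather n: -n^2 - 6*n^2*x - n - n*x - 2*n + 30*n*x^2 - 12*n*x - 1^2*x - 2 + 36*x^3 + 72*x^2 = n^2*(-6*x - 1) + n*(30*x^2 - 13*x - 3) + 36*x^3 + 72*x^2 - x - 2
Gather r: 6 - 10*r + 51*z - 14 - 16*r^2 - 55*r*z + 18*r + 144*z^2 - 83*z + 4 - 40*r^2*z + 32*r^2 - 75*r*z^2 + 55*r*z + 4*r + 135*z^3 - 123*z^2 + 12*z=r^2*(16 - 40*z) + r*(12 - 75*z^2) + 135*z^3 + 21*z^2 - 20*z - 4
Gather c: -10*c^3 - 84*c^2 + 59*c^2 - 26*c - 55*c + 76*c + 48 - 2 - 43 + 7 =-10*c^3 - 25*c^2 - 5*c + 10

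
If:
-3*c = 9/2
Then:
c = -3/2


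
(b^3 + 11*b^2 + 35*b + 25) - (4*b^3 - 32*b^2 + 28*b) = -3*b^3 + 43*b^2 + 7*b + 25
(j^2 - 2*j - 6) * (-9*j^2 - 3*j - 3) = -9*j^4 + 15*j^3 + 57*j^2 + 24*j + 18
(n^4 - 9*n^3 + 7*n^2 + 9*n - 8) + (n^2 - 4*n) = n^4 - 9*n^3 + 8*n^2 + 5*n - 8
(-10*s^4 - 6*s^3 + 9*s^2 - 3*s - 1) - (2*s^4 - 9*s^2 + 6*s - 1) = -12*s^4 - 6*s^3 + 18*s^2 - 9*s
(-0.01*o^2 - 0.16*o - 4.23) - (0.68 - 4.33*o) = -0.01*o^2 + 4.17*o - 4.91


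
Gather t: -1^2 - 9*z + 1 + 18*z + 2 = 9*z + 2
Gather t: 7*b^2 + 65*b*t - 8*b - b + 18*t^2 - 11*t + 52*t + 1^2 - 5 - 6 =7*b^2 - 9*b + 18*t^2 + t*(65*b + 41) - 10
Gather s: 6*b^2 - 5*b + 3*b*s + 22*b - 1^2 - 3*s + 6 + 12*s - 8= 6*b^2 + 17*b + s*(3*b + 9) - 3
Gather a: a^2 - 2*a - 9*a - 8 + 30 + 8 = a^2 - 11*a + 30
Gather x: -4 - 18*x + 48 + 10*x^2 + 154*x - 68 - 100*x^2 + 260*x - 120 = -90*x^2 + 396*x - 144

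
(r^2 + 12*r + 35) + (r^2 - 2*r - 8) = 2*r^2 + 10*r + 27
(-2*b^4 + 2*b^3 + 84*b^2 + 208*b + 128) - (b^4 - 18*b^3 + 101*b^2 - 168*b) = -3*b^4 + 20*b^3 - 17*b^2 + 376*b + 128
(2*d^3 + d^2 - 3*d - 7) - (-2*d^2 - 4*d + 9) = 2*d^3 + 3*d^2 + d - 16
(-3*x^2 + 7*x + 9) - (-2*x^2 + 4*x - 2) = -x^2 + 3*x + 11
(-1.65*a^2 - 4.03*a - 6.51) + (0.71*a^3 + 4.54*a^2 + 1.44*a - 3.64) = 0.71*a^3 + 2.89*a^2 - 2.59*a - 10.15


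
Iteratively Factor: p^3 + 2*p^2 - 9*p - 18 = (p - 3)*(p^2 + 5*p + 6) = (p - 3)*(p + 3)*(p + 2)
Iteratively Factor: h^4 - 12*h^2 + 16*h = (h + 4)*(h^3 - 4*h^2 + 4*h) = (h - 2)*(h + 4)*(h^2 - 2*h) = (h - 2)^2*(h + 4)*(h)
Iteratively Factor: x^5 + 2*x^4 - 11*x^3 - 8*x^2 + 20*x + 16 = (x - 2)*(x^4 + 4*x^3 - 3*x^2 - 14*x - 8) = (x - 2)*(x + 1)*(x^3 + 3*x^2 - 6*x - 8) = (x - 2)^2*(x + 1)*(x^2 + 5*x + 4) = (x - 2)^2*(x + 1)*(x + 4)*(x + 1)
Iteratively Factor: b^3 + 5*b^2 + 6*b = (b)*(b^2 + 5*b + 6) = b*(b + 2)*(b + 3)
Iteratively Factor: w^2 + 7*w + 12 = (w + 4)*(w + 3)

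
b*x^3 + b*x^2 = x^2*(b*x + b)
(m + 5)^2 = m^2 + 10*m + 25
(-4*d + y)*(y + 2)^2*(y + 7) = -4*d*y^3 - 44*d*y^2 - 128*d*y - 112*d + y^4 + 11*y^3 + 32*y^2 + 28*y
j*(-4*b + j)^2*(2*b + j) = 32*b^3*j - 6*b*j^3 + j^4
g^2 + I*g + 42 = (g - 6*I)*(g + 7*I)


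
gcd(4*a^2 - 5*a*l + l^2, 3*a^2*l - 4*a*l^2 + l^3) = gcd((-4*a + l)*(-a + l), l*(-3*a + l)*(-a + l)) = a - l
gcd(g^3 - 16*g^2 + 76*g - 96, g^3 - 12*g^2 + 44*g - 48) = g^2 - 8*g + 12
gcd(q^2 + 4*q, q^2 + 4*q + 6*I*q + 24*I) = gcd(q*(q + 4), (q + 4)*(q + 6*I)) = q + 4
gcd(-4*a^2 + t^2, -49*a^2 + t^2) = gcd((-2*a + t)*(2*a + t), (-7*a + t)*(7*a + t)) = 1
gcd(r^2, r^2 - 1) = 1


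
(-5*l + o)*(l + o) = -5*l^2 - 4*l*o + o^2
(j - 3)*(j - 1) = j^2 - 4*j + 3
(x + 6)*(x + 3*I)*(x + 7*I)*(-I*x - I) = -I*x^4 + 10*x^3 - 7*I*x^3 + 70*x^2 + 15*I*x^2 + 60*x + 147*I*x + 126*I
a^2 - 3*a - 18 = (a - 6)*(a + 3)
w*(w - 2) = w^2 - 2*w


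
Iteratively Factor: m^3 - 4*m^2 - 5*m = (m)*(m^2 - 4*m - 5) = m*(m - 5)*(m + 1)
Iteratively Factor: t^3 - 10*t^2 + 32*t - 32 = (t - 4)*(t^2 - 6*t + 8) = (t - 4)*(t - 2)*(t - 4)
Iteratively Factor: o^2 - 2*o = (o - 2)*(o)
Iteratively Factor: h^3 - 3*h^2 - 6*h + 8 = (h - 4)*(h^2 + h - 2) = (h - 4)*(h + 2)*(h - 1)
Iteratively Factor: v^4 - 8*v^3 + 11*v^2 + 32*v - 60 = (v + 2)*(v^3 - 10*v^2 + 31*v - 30) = (v - 5)*(v + 2)*(v^2 - 5*v + 6) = (v - 5)*(v - 2)*(v + 2)*(v - 3)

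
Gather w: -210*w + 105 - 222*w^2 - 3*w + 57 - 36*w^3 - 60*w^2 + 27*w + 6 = -36*w^3 - 282*w^2 - 186*w + 168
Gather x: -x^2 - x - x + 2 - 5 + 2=-x^2 - 2*x - 1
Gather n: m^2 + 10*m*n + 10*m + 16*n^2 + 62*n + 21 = m^2 + 10*m + 16*n^2 + n*(10*m + 62) + 21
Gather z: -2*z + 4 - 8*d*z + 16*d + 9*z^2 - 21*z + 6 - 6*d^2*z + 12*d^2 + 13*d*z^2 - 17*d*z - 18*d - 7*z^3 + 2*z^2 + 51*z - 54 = 12*d^2 - 2*d - 7*z^3 + z^2*(13*d + 11) + z*(-6*d^2 - 25*d + 28) - 44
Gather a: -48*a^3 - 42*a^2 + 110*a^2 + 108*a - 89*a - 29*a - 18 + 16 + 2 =-48*a^3 + 68*a^2 - 10*a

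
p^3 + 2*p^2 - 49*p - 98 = (p - 7)*(p + 2)*(p + 7)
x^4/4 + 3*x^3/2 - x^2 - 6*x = x*(x/4 + 1/2)*(x - 2)*(x + 6)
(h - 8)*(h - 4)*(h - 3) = h^3 - 15*h^2 + 68*h - 96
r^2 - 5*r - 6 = (r - 6)*(r + 1)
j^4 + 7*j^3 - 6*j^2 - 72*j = j*(j - 3)*(j + 4)*(j + 6)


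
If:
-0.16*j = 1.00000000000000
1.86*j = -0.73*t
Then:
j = -6.25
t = 15.92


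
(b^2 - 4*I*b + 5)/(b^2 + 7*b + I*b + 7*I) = (b - 5*I)/(b + 7)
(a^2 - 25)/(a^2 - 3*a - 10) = (a + 5)/(a + 2)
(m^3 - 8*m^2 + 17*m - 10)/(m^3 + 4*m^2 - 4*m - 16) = (m^2 - 6*m + 5)/(m^2 + 6*m + 8)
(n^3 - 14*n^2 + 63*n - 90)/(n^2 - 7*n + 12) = (n^2 - 11*n + 30)/(n - 4)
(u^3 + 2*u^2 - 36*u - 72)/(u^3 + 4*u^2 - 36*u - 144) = (u + 2)/(u + 4)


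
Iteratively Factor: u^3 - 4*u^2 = (u)*(u^2 - 4*u) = u^2*(u - 4)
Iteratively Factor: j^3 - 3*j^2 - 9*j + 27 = (j - 3)*(j^2 - 9) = (j - 3)^2*(j + 3)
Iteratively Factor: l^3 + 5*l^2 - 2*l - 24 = (l + 4)*(l^2 + l - 6) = (l - 2)*(l + 4)*(l + 3)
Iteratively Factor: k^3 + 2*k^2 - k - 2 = (k + 2)*(k^2 - 1) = (k - 1)*(k + 2)*(k + 1)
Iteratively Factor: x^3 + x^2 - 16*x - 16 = (x - 4)*(x^2 + 5*x + 4) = (x - 4)*(x + 4)*(x + 1)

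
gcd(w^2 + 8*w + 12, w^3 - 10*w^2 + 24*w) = 1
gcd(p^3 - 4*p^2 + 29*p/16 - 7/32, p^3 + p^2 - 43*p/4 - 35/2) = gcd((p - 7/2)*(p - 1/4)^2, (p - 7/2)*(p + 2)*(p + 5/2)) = p - 7/2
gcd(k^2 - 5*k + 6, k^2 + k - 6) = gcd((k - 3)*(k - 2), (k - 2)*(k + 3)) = k - 2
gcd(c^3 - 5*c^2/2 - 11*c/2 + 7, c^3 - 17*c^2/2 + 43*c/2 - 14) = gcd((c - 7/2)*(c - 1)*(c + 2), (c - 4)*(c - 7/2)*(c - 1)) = c^2 - 9*c/2 + 7/2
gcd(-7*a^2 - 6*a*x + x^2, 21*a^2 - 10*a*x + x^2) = -7*a + x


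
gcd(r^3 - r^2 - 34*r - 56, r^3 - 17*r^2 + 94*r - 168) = r - 7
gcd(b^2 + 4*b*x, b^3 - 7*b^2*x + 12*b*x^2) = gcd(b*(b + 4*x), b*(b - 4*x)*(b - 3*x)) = b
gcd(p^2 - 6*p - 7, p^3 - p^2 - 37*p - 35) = p^2 - 6*p - 7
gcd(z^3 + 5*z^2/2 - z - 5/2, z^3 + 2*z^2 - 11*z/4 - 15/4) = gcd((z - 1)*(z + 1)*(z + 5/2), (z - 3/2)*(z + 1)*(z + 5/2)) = z^2 + 7*z/2 + 5/2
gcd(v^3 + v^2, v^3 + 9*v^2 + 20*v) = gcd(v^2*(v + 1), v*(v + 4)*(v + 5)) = v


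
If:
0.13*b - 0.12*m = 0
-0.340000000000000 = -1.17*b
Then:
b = 0.29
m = 0.31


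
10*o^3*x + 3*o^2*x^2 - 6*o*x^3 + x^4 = x*(-5*o + x)*(-2*o + x)*(o + x)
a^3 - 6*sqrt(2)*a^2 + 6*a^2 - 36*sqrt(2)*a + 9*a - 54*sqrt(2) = (a + 3)^2*(a - 6*sqrt(2))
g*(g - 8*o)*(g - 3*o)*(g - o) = g^4 - 12*g^3*o + 35*g^2*o^2 - 24*g*o^3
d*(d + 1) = d^2 + d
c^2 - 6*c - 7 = (c - 7)*(c + 1)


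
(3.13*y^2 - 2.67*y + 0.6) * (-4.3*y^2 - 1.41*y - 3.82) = -13.459*y^4 + 7.0677*y^3 - 10.7719*y^2 + 9.3534*y - 2.292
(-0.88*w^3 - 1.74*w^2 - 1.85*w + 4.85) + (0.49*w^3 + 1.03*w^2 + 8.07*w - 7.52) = -0.39*w^3 - 0.71*w^2 + 6.22*w - 2.67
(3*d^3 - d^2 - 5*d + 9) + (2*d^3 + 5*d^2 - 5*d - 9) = 5*d^3 + 4*d^2 - 10*d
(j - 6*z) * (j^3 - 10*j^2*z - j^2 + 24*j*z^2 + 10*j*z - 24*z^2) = j^4 - 16*j^3*z - j^3 + 84*j^2*z^2 + 16*j^2*z - 144*j*z^3 - 84*j*z^2 + 144*z^3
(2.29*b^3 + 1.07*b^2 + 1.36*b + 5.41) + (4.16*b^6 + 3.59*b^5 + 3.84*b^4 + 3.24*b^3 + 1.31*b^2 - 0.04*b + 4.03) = 4.16*b^6 + 3.59*b^5 + 3.84*b^4 + 5.53*b^3 + 2.38*b^2 + 1.32*b + 9.44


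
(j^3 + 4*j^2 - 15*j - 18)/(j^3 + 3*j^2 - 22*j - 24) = (j - 3)/(j - 4)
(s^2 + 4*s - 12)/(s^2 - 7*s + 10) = (s + 6)/(s - 5)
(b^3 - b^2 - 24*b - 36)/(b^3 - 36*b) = (b^2 + 5*b + 6)/(b*(b + 6))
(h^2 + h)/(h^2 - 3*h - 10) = h*(h + 1)/(h^2 - 3*h - 10)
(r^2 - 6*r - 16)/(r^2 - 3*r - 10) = (r - 8)/(r - 5)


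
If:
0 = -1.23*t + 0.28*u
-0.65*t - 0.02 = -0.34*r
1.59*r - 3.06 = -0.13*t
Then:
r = 1.85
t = 0.94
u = 4.11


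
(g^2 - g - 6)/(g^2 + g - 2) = (g - 3)/(g - 1)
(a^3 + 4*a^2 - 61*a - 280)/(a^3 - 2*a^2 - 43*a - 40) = (a + 7)/(a + 1)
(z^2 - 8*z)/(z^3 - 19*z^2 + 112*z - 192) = z/(z^2 - 11*z + 24)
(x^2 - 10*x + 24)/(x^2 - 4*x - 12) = (x - 4)/(x + 2)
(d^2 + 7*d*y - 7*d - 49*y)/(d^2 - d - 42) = (d + 7*y)/(d + 6)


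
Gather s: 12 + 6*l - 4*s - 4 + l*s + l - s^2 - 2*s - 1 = 7*l - s^2 + s*(l - 6) + 7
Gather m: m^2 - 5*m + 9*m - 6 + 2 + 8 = m^2 + 4*m + 4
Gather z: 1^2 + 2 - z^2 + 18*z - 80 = -z^2 + 18*z - 77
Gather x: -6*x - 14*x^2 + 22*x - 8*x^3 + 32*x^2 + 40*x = -8*x^3 + 18*x^2 + 56*x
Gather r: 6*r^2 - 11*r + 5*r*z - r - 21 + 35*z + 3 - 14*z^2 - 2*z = 6*r^2 + r*(5*z - 12) - 14*z^2 + 33*z - 18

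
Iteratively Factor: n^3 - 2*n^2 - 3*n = (n + 1)*(n^2 - 3*n) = n*(n + 1)*(n - 3)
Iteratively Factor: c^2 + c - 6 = (c + 3)*(c - 2)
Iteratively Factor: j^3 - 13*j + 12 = (j + 4)*(j^2 - 4*j + 3) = (j - 3)*(j + 4)*(j - 1)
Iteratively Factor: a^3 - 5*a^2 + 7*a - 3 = (a - 1)*(a^2 - 4*a + 3) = (a - 3)*(a - 1)*(a - 1)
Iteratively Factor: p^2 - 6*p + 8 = (p - 2)*(p - 4)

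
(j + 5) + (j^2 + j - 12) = j^2 + 2*j - 7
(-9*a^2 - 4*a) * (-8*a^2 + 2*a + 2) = 72*a^4 + 14*a^3 - 26*a^2 - 8*a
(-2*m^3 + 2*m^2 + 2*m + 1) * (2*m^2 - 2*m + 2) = -4*m^5 + 8*m^4 - 4*m^3 + 2*m^2 + 2*m + 2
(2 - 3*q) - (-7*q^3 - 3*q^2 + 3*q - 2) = 7*q^3 + 3*q^2 - 6*q + 4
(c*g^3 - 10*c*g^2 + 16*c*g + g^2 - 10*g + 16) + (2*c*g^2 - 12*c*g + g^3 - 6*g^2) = c*g^3 - 8*c*g^2 + 4*c*g + g^3 - 5*g^2 - 10*g + 16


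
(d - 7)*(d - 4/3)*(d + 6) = d^3 - 7*d^2/3 - 122*d/3 + 56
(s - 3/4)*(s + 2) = s^2 + 5*s/4 - 3/2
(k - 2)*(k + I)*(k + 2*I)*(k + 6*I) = k^4 - 2*k^3 + 9*I*k^3 - 20*k^2 - 18*I*k^2 + 40*k - 12*I*k + 24*I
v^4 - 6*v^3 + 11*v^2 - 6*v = v*(v - 3)*(v - 2)*(v - 1)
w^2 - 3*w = w*(w - 3)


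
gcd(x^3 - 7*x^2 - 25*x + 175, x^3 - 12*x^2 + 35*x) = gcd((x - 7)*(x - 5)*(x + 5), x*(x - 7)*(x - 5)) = x^2 - 12*x + 35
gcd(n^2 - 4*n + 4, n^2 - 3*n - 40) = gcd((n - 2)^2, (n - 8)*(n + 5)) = 1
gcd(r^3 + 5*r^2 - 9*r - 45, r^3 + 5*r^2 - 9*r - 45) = r^3 + 5*r^2 - 9*r - 45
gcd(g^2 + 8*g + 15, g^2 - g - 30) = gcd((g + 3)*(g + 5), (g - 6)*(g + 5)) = g + 5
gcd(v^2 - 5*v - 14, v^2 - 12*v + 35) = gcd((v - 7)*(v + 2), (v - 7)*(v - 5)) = v - 7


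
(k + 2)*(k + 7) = k^2 + 9*k + 14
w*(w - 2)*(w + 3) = w^3 + w^2 - 6*w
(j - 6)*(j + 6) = j^2 - 36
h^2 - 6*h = h*(h - 6)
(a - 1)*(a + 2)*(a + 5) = a^3 + 6*a^2 + 3*a - 10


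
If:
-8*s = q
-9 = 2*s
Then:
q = 36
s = -9/2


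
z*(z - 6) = z^2 - 6*z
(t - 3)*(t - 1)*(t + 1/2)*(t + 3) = t^4 - t^3/2 - 19*t^2/2 + 9*t/2 + 9/2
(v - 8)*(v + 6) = v^2 - 2*v - 48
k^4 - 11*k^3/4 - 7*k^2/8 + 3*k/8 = k*(k - 3)*(k - 1/4)*(k + 1/2)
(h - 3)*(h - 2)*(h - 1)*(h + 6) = h^4 - 25*h^2 + 60*h - 36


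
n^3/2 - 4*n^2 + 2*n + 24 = (n/2 + 1)*(n - 6)*(n - 4)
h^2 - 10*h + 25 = (h - 5)^2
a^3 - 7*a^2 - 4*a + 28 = (a - 7)*(a - 2)*(a + 2)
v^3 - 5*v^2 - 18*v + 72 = (v - 6)*(v - 3)*(v + 4)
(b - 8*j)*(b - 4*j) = b^2 - 12*b*j + 32*j^2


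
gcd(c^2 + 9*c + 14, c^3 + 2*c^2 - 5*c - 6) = 1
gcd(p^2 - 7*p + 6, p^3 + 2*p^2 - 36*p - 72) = p - 6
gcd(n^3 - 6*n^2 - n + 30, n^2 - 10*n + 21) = n - 3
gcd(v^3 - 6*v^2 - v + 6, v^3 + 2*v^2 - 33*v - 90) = v - 6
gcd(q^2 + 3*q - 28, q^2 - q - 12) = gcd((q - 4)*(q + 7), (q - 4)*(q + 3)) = q - 4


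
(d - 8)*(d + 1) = d^2 - 7*d - 8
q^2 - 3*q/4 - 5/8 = (q - 5/4)*(q + 1/2)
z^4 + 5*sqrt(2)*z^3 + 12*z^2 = z^2*(z + 2*sqrt(2))*(z + 3*sqrt(2))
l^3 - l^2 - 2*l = l*(l - 2)*(l + 1)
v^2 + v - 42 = (v - 6)*(v + 7)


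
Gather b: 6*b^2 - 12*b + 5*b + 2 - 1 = 6*b^2 - 7*b + 1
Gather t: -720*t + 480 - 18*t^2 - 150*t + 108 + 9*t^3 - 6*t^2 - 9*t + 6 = 9*t^3 - 24*t^2 - 879*t + 594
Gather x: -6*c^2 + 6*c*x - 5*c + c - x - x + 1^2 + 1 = -6*c^2 - 4*c + x*(6*c - 2) + 2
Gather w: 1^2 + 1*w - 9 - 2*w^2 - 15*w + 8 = -2*w^2 - 14*w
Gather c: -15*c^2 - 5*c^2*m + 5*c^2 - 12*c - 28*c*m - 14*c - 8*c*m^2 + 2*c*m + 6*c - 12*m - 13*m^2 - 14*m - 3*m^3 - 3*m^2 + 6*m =c^2*(-5*m - 10) + c*(-8*m^2 - 26*m - 20) - 3*m^3 - 16*m^2 - 20*m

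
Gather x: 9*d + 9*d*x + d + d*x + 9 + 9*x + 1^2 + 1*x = 10*d + x*(10*d + 10) + 10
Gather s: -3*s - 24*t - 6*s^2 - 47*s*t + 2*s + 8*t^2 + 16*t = -6*s^2 + s*(-47*t - 1) + 8*t^2 - 8*t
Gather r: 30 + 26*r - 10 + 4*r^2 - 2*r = 4*r^2 + 24*r + 20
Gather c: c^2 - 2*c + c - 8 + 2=c^2 - c - 6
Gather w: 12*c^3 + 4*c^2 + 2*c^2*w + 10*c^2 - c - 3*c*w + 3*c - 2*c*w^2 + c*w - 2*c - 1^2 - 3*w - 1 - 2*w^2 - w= 12*c^3 + 14*c^2 + w^2*(-2*c - 2) + w*(2*c^2 - 2*c - 4) - 2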